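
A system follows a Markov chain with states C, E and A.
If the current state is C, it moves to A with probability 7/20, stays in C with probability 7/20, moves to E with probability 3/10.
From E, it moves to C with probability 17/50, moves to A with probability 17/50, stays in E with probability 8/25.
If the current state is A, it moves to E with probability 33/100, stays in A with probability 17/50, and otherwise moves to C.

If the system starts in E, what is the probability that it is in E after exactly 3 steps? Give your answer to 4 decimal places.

0.3166

Propagate the distribution vector 3 steps from E.
After 0 steps: (0.0000, 1.0000, 0.0000)
After 1 step: (0.3400, 0.3200, 0.3400)
After 2 steps: (0.3400, 0.3166, 0.3434)
After 3 steps: (0.3400, 0.3166, 0.3434)
P(in E after 3 steps) = 0.3166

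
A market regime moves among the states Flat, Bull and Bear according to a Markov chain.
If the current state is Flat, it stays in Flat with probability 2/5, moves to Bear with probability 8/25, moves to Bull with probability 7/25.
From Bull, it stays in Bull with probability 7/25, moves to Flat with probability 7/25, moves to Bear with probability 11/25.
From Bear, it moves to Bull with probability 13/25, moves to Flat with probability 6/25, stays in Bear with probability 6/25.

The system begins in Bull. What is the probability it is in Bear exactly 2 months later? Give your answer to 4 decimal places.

0.3184

Sum over the intermediate state after 1 month:
P = P(Bull→Flat)·P(Flat→Bear) + P(Bull→Bull)·P(Bull→Bear) + P(Bull→Bear)·P(Bear→Bear)
  = 0.28×0.32 + 0.28×0.44 + 0.44×0.24
  = 0.0896 + 0.1232 + 0.1056 = 0.3184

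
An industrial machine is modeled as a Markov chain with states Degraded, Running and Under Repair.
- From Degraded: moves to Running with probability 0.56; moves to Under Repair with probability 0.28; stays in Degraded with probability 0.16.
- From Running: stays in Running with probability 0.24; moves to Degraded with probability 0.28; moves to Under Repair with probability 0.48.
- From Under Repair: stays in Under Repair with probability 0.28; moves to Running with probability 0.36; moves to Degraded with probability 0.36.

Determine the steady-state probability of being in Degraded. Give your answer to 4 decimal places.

0.2753

Let the stationary distribution be π with π = πP and π_1 + π_2 + π_3 = 1.
π_1 = 0.16·π_1 + 0.28·π_2 + 0.36·π_3
π_2 = 0.56·π_1 + 0.24·π_2 + 0.36·π_3
Solving with the normalization constraint gives π = (0.2753, 0.3706, 0.3541).
So the stationary probability of Degraded is 0.2753.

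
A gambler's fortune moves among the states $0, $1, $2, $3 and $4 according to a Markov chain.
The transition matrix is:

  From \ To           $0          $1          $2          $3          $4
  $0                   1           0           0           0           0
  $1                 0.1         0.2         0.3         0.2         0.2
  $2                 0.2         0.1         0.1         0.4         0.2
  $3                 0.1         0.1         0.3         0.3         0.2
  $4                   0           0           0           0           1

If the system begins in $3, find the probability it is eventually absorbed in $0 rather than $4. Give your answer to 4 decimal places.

Let h(s) be the probability of absorption at $0 starting from transient state s. Then h($0) = 1 and h($4) = 0. By first-step analysis:
h($1) = 0.1·1 + 0.2·h($1) + 0.3·h($2) + 0.2·h($3) + 0.2·0
h($2) = 0.2·1 + 0.1·h($1) + 0.1·h($2) + 0.4·h($3) + 0.2·0
h($3) = 0.1·1 + 0.1·h($1) + 0.3·h($2) + 0.3·h($3) + 0.2·0
Solving: h($1) = 0.3846, h($2) = 0.4359, h($3) = 0.3846.
Starting from $3, the probability is 0.3846.

0.3846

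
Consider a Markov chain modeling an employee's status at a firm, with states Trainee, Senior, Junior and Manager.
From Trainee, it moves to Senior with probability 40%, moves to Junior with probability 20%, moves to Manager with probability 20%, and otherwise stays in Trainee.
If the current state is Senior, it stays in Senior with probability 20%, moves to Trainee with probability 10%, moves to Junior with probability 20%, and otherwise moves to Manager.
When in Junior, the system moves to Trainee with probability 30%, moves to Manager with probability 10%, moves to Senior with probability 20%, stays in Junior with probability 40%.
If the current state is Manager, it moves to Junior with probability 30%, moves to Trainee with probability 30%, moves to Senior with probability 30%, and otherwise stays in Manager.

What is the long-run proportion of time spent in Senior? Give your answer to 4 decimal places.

Let the stationary distribution be π with π = πP and π_1 + π_2 + π_3 + π_4 = 1.
π_1 = 0.2·π_1 + 0.1·π_2 + 0.3·π_3 + 0.3·π_4
π_2 = 0.4·π_1 + 0.2·π_2 + 0.2·π_3 + 0.3·π_4
π_3 = 0.2·π_1 + 0.2·π_2 + 0.4·π_3 + 0.3·π_4
Solving with the normalization constraint gives π = (0.2240, 0.2678, 0.2787, 0.2295).
So the stationary probability of Senior is 0.2678.

0.2678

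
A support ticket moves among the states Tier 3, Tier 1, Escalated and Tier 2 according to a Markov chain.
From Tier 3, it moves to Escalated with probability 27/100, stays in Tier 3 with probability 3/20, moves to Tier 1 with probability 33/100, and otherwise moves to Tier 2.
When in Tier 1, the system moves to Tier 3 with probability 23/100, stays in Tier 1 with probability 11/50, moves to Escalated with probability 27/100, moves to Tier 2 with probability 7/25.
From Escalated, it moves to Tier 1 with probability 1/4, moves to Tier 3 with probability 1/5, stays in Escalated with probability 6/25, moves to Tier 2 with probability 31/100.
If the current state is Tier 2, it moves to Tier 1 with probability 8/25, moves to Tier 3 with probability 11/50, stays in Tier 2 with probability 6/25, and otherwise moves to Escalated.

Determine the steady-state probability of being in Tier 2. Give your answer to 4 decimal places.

0.2705

Let the stationary distribution be π with π = πP and π_1 + π_2 + π_3 + π_4 = 1.
π_1 = 0.15·π_1 + 0.23·π_2 + 0.2·π_3 + 0.22·π_4
π_2 = 0.33·π_1 + 0.22·π_2 + 0.25·π_3 + 0.32·π_4
π_3 = 0.27·π_1 + 0.27·π_2 + 0.24·π_3 + 0.22·π_4
Solving with the normalization constraint gives π = (0.2035, 0.2769, 0.2490, 0.2705).
So the stationary probability of Tier 2 is 0.2705.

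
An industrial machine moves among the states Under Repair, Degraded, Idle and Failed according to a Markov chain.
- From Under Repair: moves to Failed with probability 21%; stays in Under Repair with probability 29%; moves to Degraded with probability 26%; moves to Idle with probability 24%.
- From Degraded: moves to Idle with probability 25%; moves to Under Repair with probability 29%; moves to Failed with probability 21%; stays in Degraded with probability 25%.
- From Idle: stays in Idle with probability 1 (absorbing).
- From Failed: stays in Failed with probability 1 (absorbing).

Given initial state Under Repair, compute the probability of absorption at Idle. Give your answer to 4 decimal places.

0.5360

Let h(s) be the probability of absorption at Idle starting from transient state s. Then h(Idle) = 1 and h(Failed) = 0. By first-step analysis:
h(Under Repair) = 0.29·h(Under Repair) + 0.26·h(Degraded) + 0.24·1 + 0.21·0
h(Degraded) = 0.29·h(Under Repair) + 0.25·h(Degraded) + 0.25·1 + 0.21·0
Solving: h(Under Repair) = 0.5360, h(Degraded) = 0.5406.
Starting from Under Repair, the probability is 0.5360.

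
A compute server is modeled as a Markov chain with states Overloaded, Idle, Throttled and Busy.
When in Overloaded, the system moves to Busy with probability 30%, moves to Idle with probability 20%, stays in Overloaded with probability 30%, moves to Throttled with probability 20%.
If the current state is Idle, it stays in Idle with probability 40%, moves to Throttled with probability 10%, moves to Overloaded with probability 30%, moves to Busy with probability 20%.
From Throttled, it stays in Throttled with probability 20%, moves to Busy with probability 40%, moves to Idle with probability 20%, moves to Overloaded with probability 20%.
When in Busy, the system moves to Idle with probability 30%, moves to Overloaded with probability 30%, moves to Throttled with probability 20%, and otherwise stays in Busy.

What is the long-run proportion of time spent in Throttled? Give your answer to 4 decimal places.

Let the stationary distribution be π with π = πP and π_1 + π_2 + π_3 + π_4 = 1.
π_1 = 0.3·π_1 + 0.3·π_2 + 0.2·π_3 + 0.3·π_4
π_2 = 0.2·π_1 + 0.4·π_2 + 0.2·π_3 + 0.3·π_4
π_3 = 0.2·π_1 + 0.1·π_2 + 0.2·π_3 + 0.2·π_4
Solving with the normalization constraint gives π = (0.2828, 0.2828, 0.1717, 0.2626).
So the stationary probability of Throttled is 0.1717.

0.1717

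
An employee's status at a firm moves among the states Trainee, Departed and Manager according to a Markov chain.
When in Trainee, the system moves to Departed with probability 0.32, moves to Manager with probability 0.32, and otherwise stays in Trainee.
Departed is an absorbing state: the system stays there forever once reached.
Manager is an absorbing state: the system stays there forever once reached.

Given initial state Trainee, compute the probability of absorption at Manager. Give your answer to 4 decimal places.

0.5000

Let h(s) be the probability of absorption at Manager starting from transient state s. Then h(Manager) = 1 and h(Departed) = 0. By first-step analysis:
h(Trainee) = 0.36·h(Trainee) + 0.32·0 + 0.32·1
Solving: h(Trainee) = 0.5000.
Starting from Trainee, the probability is 0.5000.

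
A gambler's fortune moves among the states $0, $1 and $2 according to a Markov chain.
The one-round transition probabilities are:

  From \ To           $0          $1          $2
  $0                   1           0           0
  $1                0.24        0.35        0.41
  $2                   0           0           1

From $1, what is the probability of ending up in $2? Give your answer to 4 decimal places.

Let h(s) be the probability of absorption at $2 starting from transient state s. Then h($2) = 1 and h($0) = 0. By first-step analysis:
h($1) = 0.24·0 + 0.35·h($1) + 0.41·1
Solving: h($1) = 0.6308.
Starting from $1, the probability is 0.6308.

0.6308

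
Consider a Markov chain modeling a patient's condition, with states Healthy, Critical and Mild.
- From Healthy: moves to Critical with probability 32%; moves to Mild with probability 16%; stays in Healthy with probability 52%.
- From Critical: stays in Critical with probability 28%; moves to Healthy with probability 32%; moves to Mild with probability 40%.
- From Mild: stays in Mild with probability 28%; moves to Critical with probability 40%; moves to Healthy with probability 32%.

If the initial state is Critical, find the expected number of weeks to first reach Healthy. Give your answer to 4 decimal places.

3.1250

Let t(s) be the expected number of weeks to first reach Healthy from state s, with t(Healthy) = 0. Conditioning on the first week:
t(Critical) = 1 + 0.28·t(Critical) + 0.4·t(Mild)
t(Mild) = 1 + 0.4·t(Critical) + 0.28·t(Mild)
Solving: t(Critical) = 3.1250, t(Mild) = 3.1250.
Expected weeks from Critical to Healthy: 3.1250.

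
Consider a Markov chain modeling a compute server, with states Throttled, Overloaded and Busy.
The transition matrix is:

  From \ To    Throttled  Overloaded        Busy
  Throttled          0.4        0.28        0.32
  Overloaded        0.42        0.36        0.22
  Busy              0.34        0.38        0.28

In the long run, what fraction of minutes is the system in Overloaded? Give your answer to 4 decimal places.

0.3343

Let the stationary distribution be π with π = πP and π_1 + π_2 + π_3 = 1.
π_1 = 0.4·π_1 + 0.42·π_2 + 0.34·π_3
π_2 = 0.28·π_1 + 0.36·π_2 + 0.38·π_3
Solving with the normalization constraint gives π = (0.3902, 0.3343, 0.2755).
So the stationary probability of Overloaded is 0.3343.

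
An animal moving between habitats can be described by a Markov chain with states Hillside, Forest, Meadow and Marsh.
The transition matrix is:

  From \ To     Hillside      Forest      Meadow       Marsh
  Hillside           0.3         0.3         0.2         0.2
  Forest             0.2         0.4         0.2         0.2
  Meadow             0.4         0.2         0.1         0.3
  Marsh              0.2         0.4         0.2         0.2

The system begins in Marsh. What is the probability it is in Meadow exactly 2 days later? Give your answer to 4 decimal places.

0.1800

Propagate the distribution vector 2 days from Marsh.
After 0 days: (0.0000, 0.0000, 0.0000, 1.0000)
After 1 day: (0.2000, 0.4000, 0.2000, 0.2000)
After 2 days: (0.2600, 0.3400, 0.1800, 0.2200)
P(in Meadow after 2 days) = 0.1800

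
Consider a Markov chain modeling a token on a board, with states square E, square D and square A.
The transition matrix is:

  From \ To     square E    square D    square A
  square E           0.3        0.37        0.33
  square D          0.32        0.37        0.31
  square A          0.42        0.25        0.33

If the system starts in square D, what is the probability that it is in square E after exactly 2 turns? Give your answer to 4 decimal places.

Sum over the intermediate state after 1 turn:
P = P(square D→square E)·P(square E→square E) + P(square D→square D)·P(square D→square E) + P(square D→square A)·P(square A→square E)
  = 0.32×0.3 + 0.37×0.32 + 0.31×0.42
  = 0.0960 + 0.1184 + 0.1302 = 0.3446

0.3446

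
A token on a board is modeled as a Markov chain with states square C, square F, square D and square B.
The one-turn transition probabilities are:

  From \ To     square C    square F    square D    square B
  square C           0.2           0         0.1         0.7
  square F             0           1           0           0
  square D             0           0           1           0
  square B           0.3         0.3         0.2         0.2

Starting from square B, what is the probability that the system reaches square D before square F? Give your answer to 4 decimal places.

0.4419

Let h(s) be the probability of absorption at square D starting from transient state s. Then h(square D) = 1 and h(square F) = 0. By first-step analysis:
h(square C) = 0.2·h(square C) + 0.1·1 + 0.7·h(square B)
h(square B) = 0.3·h(square C) + 0.3·0 + 0.2·1 + 0.2·h(square B)
Solving: h(square C) = 0.5116, h(square B) = 0.4419.
Starting from square B, the probability is 0.4419.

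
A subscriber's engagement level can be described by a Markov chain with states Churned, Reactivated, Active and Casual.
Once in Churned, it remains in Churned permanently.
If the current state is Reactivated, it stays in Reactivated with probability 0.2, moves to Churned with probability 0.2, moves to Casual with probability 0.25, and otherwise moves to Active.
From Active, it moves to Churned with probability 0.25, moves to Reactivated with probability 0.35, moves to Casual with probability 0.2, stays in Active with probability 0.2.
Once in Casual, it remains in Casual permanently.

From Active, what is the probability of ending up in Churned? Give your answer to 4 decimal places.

Let h(s) be the probability of absorption at Churned starting from transient state s. Then h(Churned) = 1 and h(Casual) = 0. By first-step analysis:
h(Reactivated) = 0.2·1 + 0.2·h(Reactivated) + 0.35·h(Active) + 0.25·0
h(Active) = 0.25·1 + 0.35·h(Reactivated) + 0.2·h(Active) + 0.2·0
Solving: h(Reactivated) = 0.4783, h(Active) = 0.5217.
Starting from Active, the probability is 0.5217.

0.5217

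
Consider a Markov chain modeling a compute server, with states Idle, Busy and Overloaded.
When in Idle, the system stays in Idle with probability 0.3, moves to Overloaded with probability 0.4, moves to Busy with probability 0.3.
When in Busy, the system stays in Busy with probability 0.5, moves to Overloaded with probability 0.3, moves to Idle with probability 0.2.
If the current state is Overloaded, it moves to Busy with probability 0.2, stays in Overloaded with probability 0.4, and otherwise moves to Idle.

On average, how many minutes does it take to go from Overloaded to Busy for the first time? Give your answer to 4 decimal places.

4.2308

Let t(s) be the expected number of minutes to first reach Busy from state s, with t(Busy) = 0. Conditioning on the first minute:
t(Idle) = 1 + 0.3·t(Idle) + 0.4·t(Overloaded)
t(Overloaded) = 1 + 0.4·t(Idle) + 0.4·t(Overloaded)
Solving: t(Idle) = 3.8462, t(Overloaded) = 4.2308.
Expected minutes from Overloaded to Busy: 4.2308.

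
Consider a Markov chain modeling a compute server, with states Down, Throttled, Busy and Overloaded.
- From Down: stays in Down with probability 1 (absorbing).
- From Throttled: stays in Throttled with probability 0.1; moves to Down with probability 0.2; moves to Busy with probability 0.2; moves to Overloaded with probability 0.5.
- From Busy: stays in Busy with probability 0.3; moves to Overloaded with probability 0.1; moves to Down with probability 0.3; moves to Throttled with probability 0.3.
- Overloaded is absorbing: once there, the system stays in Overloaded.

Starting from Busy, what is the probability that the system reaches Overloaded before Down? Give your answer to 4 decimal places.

Let h(s) be the probability of absorption at Overloaded starting from transient state s. Then h(Overloaded) = 1 and h(Down) = 0. By first-step analysis:
h(Throttled) = 0.2·0 + 0.1·h(Throttled) + 0.2·h(Busy) + 0.5·1
h(Busy) = 0.3·0 + 0.3·h(Throttled) + 0.3·h(Busy) + 0.1·1
Solving: h(Throttled) = 0.6491, h(Busy) = 0.4211.
Starting from Busy, the probability is 0.4211.

0.4211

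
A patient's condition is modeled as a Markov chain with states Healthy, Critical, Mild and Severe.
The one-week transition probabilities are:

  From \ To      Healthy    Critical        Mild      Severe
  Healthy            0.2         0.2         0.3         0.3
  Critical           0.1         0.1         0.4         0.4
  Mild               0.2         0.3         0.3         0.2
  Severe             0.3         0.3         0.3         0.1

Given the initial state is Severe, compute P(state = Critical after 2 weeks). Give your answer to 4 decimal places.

Propagate the distribution vector 2 weeks from Severe.
After 0 weeks: (0.0000, 0.0000, 0.0000, 1.0000)
After 1 week: (0.3000, 0.3000, 0.3000, 0.1000)
After 2 weeks: (0.1800, 0.2100, 0.3300, 0.2800)
P(in Critical after 2 weeks) = 0.2100

0.2100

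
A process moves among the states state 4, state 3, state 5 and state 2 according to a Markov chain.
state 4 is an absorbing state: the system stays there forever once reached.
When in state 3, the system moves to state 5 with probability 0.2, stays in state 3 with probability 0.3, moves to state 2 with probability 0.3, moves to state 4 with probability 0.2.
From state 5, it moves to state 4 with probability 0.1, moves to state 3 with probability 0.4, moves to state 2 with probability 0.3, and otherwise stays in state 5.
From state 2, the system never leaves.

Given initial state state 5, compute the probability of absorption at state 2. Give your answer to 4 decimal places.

Let h(s) be the probability of absorption at state 2 starting from transient state s. Then h(state 2) = 1 and h(state 4) = 0. By first-step analysis:
h(state 3) = 0.2·0 + 0.3·h(state 3) + 0.2·h(state 5) + 0.3·1
h(state 5) = 0.1·0 + 0.4·h(state 3) + 0.2·h(state 5) + 0.3·1
Solving: h(state 3) = 0.6250, h(state 5) = 0.6875.
Starting from state 5, the probability is 0.6875.

0.6875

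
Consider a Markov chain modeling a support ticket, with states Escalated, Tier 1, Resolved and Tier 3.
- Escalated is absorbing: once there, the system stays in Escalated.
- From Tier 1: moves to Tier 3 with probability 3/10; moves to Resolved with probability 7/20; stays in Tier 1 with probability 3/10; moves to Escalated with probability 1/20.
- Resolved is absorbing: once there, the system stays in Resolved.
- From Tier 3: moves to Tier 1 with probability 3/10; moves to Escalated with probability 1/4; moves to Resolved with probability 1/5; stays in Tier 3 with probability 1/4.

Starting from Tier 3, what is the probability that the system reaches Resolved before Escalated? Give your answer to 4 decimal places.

0.5632

Let h(s) be the probability of absorption at Resolved starting from transient state s. Then h(Resolved) = 1 and h(Escalated) = 0. By first-step analysis:
h(Tier 1) = 0.05·0 + 0.3·h(Tier 1) + 0.35·1 + 0.3·h(Tier 3)
h(Tier 3) = 0.25·0 + 0.3·h(Tier 1) + 0.2·1 + 0.25·h(Tier 3)
Solving: h(Tier 1) = 0.7414, h(Tier 3) = 0.5632.
Starting from Tier 3, the probability is 0.5632.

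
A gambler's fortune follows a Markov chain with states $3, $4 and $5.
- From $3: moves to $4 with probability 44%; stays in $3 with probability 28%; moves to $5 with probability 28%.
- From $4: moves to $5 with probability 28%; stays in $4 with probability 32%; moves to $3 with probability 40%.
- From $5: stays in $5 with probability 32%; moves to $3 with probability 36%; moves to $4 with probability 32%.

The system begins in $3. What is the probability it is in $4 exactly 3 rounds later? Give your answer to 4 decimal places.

Propagate the distribution vector 3 rounds from $3.
After 0 rounds: (1.0000, 0.0000, 0.0000)
After 1 round: (0.2800, 0.4400, 0.2800)
After 2 rounds: (0.3552, 0.3536, 0.2912)
After 3 rounds: (0.3457, 0.3626, 0.2916)
P(in $4 after 3 rounds) = 0.3626

0.3626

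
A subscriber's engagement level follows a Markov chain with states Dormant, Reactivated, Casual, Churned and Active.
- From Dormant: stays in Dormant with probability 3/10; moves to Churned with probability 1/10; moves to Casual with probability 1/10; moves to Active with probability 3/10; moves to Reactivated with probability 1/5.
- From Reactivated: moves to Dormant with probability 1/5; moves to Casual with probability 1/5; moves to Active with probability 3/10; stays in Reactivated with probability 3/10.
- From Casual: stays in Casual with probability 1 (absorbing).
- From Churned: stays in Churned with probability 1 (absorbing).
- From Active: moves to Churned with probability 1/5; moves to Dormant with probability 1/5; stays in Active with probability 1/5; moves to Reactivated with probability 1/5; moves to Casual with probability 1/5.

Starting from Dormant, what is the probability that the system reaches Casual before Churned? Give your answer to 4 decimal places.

0.5873

Let h(s) be the probability of absorption at Casual starting from transient state s. Then h(Casual) = 1 and h(Churned) = 0. By first-step analysis:
h(Dormant) = 0.3·h(Dormant) + 0.2·h(Reactivated) + 0.1·1 + 0.1·0 + 0.3·h(Active)
h(Reactivated) = 0.2·h(Dormant) + 0.3·h(Reactivated) + 0.2·1 + 0.3·h(Active)
h(Active) = 0.2·h(Dormant) + 0.2·h(Reactivated) + 0.2·1 + 0.2·0 + 0.2·h(Active)
Solving: h(Dormant) = 0.5873, h(Reactivated) = 0.6984, h(Active) = 0.5714.
Starting from Dormant, the probability is 0.5873.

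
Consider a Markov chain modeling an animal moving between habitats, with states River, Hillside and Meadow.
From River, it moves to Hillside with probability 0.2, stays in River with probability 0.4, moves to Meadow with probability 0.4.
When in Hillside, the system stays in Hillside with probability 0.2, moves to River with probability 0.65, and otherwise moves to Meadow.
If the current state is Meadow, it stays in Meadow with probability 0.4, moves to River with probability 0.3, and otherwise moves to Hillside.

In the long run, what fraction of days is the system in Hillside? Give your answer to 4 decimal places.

Let the stationary distribution be π with π = πP and π_1 + π_2 + π_3 = 1.
π_1 = 0.4·π_1 + 0.65·π_2 + 0.3·π_3
π_2 = 0.2·π_1 + 0.2·π_2 + 0.3·π_3
Solving with the normalization constraint gives π = (0.4244, 0.2341, 0.3415).
So the stationary probability of Hillside is 0.2341.

0.2341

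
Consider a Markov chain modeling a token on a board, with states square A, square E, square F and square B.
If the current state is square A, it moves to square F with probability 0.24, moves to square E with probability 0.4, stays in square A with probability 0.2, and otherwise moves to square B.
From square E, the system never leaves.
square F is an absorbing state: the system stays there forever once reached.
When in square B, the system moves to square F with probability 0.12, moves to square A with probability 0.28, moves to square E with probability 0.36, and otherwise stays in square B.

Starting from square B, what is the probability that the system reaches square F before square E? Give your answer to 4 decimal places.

0.2898

Let h(s) be the probability of absorption at square F starting from transient state s. Then h(square F) = 1 and h(square E) = 0. By first-step analysis:
h(square A) = 0.2·h(square A) + 0.4·0 + 0.24·1 + 0.16·h(square B)
h(square B) = 0.28·h(square A) + 0.36·0 + 0.12·1 + 0.24·h(square B)
Solving: h(square A) = 0.3580, h(square B) = 0.2898.
Starting from square B, the probability is 0.2898.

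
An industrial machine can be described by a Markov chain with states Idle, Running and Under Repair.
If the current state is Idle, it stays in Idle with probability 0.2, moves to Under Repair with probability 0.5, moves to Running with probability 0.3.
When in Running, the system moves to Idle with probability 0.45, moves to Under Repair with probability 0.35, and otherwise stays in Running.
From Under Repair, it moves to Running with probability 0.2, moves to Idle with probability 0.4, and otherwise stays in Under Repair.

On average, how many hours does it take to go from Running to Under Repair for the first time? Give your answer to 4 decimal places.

2.4752

Let t(s) be the expected number of hours to first reach Under Repair from state s, with t(Under Repair) = 0. Conditioning on the first hour:
t(Idle) = 1 + 0.2·t(Idle) + 0.3·t(Running)
t(Running) = 1 + 0.45·t(Idle) + 0.2·t(Running)
Solving: t(Idle) = 2.1782, t(Running) = 2.4752.
Expected hours from Running to Under Repair: 2.4752.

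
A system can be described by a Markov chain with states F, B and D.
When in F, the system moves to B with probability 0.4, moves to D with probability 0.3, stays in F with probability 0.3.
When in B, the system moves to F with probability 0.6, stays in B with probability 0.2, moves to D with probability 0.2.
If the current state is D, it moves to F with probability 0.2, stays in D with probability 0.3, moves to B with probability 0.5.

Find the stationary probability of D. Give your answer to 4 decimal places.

0.2645

Let the stationary distribution be π with π = πP and π_1 + π_2 + π_3 = 1.
π_1 = 0.3·π_1 + 0.6·π_2 + 0.2·π_3
π_2 = 0.4·π_1 + 0.2·π_2 + 0.5·π_3
Solving with the normalization constraint gives π = (0.3802, 0.3554, 0.2645).
So the stationary probability of D is 0.2645.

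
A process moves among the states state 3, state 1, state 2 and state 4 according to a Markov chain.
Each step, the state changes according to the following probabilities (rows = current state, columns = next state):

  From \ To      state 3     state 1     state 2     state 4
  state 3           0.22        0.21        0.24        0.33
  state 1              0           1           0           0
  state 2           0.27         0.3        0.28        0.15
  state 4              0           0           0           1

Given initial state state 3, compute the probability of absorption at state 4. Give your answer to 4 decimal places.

Let h(s) be the probability of absorption at state 4 starting from transient state s. Then h(state 4) = 1 and h(state 1) = 0. By first-step analysis:
h(state 3) = 0.22·h(state 3) + 0.21·0 + 0.24·h(state 2) + 0.33·1
h(state 2) = 0.27·h(state 3) + 0.3·0 + 0.28·h(state 2) + 0.15·1
Solving: h(state 3) = 0.5507, h(state 2) = 0.4149.
Starting from state 3, the probability is 0.5507.

0.5507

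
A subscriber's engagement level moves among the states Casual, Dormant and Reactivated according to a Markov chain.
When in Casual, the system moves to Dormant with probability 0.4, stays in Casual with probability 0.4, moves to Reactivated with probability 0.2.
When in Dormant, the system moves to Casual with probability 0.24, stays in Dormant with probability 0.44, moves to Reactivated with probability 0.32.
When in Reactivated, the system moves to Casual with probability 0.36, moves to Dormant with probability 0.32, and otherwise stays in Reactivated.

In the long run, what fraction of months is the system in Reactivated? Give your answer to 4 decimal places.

Let the stationary distribution be π with π = πP and π_1 + π_2 + π_3 = 1.
π_1 = 0.4·π_1 + 0.24·π_2 + 0.36·π_3
π_2 = 0.4·π_1 + 0.44·π_2 + 0.32·π_3
Solving with the normalization constraint gives π = (0.3258, 0.3933, 0.2809).
So the stationary probability of Reactivated is 0.2809.

0.2809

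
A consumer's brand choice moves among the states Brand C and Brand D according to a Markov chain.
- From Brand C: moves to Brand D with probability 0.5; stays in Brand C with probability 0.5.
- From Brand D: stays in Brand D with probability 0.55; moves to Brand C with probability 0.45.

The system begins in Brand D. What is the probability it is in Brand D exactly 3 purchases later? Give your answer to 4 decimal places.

0.5264

Propagate the distribution vector 3 purchases from Brand D.
After 0 purchases: (0.0000, 1.0000)
After 1 purchase: (0.4500, 0.5500)
After 2 purchases: (0.4725, 0.5275)
After 3 purchases: (0.4736, 0.5264)
P(in Brand D after 3 purchases) = 0.5264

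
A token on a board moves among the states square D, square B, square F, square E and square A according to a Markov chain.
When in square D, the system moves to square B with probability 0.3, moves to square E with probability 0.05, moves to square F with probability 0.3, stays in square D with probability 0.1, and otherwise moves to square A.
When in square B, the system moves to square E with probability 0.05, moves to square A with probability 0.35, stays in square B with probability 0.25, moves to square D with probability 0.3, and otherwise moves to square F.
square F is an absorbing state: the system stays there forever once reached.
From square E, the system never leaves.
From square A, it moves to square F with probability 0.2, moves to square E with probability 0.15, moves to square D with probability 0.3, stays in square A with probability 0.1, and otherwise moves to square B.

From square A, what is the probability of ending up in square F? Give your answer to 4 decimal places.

0.6527

Let h(s) be the probability of absorption at square F starting from transient state s. Then h(square F) = 1 and h(square E) = 0. By first-step analysis:
h(square D) = 0.1·h(square D) + 0.3·h(square B) + 0.3·1 + 0.05·0 + 0.25·h(square A)
h(square B) = 0.3·h(square D) + 0.25·h(square B) + 0.05·1 + 0.05·0 + 0.35·h(square A)
h(square A) = 0.3·h(square D) + 0.25·h(square B) + 0.2·1 + 0.15·0 + 0.1·h(square A)
Solving: h(square D) = 0.7366, h(square B) = 0.6659, h(square A) = 0.6527.
Starting from square A, the probability is 0.6527.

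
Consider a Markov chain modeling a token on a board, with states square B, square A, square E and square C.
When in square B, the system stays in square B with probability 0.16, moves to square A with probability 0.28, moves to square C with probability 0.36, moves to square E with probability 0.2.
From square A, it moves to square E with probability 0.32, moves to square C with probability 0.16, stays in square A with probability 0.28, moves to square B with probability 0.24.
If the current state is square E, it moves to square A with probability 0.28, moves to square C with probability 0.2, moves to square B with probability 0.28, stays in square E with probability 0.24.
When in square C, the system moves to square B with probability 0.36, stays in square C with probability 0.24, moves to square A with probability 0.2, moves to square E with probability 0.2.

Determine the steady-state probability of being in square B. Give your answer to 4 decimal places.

0.2579

Let the stationary distribution be π with π = πP and π_1 + π_2 + π_3 + π_4 = 1.
π_1 = 0.16·π_1 + 0.24·π_2 + 0.28·π_3 + 0.36·π_4
π_2 = 0.28·π_1 + 0.28·π_2 + 0.28·π_3 + 0.2·π_4
π_3 = 0.2·π_1 + 0.32·π_2 + 0.24·π_3 + 0.2·π_4
Solving with the normalization constraint gives π = (0.2579, 0.2608, 0.2409, 0.2404).
So the stationary probability of square B is 0.2579.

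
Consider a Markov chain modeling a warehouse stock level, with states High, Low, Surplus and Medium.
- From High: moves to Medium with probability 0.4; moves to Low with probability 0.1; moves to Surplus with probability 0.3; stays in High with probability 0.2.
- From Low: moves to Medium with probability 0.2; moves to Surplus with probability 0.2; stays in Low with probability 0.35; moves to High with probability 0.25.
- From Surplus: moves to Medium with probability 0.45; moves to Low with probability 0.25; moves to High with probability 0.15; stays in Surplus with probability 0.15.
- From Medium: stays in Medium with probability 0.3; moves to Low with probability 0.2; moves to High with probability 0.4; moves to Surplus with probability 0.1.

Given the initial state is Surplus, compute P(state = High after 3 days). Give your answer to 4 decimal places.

0.2659

Propagate the distribution vector 3 days from Surplus.
After 0 days: (0.0000, 0.0000, 1.0000, 0.0000)
After 1 day: (0.1500, 0.2500, 0.1500, 0.4500)
After 2 days: (0.2950, 0.2300, 0.1625, 0.3125)
After 3 days: (0.2659, 0.2131, 0.1901, 0.3309)
P(in High after 3 days) = 0.2659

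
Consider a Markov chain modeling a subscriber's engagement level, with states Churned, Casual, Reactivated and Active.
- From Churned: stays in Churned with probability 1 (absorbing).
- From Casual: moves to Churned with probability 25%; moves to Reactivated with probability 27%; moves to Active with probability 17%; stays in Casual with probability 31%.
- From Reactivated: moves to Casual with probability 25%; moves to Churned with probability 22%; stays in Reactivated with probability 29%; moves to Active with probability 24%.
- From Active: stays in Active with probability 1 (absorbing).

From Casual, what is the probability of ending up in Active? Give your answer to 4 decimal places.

Let h(s) be the probability of absorption at Active starting from transient state s. Then h(Active) = 1 and h(Churned) = 0. By first-step analysis:
h(Casual) = 0.25·0 + 0.31·h(Casual) + 0.27·h(Reactivated) + 0.17·1
h(Reactivated) = 0.22·0 + 0.25·h(Casual) + 0.29·h(Reactivated) + 0.24·1
Solving: h(Casual) = 0.4392, h(Reactivated) = 0.4927.
Starting from Casual, the probability is 0.4392.

0.4392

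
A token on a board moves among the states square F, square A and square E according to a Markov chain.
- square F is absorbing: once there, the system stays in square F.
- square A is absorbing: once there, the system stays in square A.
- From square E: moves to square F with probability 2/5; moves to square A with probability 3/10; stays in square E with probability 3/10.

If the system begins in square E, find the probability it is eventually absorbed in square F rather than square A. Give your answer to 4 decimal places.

Let h(s) be the probability of absorption at square F starting from transient state s. Then h(square F) = 1 and h(square A) = 0. By first-step analysis:
h(square E) = 0.4·1 + 0.3·0 + 0.3·h(square E)
Solving: h(square E) = 0.5714.
Starting from square E, the probability is 0.5714.

0.5714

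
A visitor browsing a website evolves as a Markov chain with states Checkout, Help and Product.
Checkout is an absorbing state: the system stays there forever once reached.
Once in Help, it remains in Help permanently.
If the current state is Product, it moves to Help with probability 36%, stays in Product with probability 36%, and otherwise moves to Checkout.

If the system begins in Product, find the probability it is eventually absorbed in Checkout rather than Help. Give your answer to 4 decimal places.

0.4375

Let h(s) be the probability of absorption at Checkout starting from transient state s. Then h(Checkout) = 1 and h(Help) = 0. By first-step analysis:
h(Product) = 0.28·1 + 0.36·0 + 0.36·h(Product)
Solving: h(Product) = 0.4375.
Starting from Product, the probability is 0.4375.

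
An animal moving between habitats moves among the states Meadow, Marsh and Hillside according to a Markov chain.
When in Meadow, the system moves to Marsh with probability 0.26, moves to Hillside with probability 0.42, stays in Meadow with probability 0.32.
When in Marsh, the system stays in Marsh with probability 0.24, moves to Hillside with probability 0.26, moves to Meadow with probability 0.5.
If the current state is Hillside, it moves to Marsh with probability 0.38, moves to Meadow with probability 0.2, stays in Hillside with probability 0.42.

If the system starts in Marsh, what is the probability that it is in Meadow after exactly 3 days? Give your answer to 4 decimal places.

0.3258

Propagate the distribution vector 3 days from Marsh.
After 0 days: (0.0000, 1.0000, 0.0000)
After 1 day: (0.5000, 0.2400, 0.2600)
After 2 days: (0.3320, 0.2864, 0.3816)
After 3 days: (0.3258, 0.3001, 0.3742)
P(in Meadow after 3 days) = 0.3258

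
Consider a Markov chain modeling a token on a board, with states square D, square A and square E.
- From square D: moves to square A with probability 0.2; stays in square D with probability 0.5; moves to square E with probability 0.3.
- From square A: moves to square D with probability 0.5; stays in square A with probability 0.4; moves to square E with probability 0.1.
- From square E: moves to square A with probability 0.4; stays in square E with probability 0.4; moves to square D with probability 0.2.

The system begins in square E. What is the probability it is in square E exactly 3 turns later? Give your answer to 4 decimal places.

0.2540

Propagate the distribution vector 3 turns from square E.
After 0 turns: (0.0000, 0.0000, 1.0000)
After 1 turn: (0.2000, 0.4000, 0.4000)
After 2 turns: (0.3800, 0.3600, 0.2600)
After 3 turns: (0.4220, 0.3240, 0.2540)
P(in square E after 3 turns) = 0.2540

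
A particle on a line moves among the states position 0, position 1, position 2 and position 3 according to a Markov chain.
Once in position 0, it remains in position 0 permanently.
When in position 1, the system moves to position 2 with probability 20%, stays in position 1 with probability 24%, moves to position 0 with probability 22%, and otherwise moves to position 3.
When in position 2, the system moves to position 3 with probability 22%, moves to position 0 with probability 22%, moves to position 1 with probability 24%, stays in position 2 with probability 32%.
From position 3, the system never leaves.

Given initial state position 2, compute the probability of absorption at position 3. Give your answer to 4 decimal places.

Let h(s) be the probability of absorption at position 3 starting from transient state s. Then h(position 3) = 1 and h(position 0) = 0. By first-step analysis:
h(position 1) = 0.22·0 + 0.24·h(position 1) + 0.2·h(position 2) + 0.34·1
h(position 2) = 0.22·0 + 0.24·h(position 1) + 0.32·h(position 2) + 0.22·1
Solving: h(position 1) = 0.5870, h(position 2) = 0.5307.
Starting from position 2, the probability is 0.5307.

0.5307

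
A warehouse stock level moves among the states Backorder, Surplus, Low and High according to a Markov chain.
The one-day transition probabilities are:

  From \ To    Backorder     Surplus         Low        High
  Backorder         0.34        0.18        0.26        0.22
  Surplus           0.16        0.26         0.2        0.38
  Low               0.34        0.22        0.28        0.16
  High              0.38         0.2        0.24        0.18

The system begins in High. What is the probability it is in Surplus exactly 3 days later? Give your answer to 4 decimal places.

0.2113

Propagate the distribution vector 3 days from High.
After 0 days: (0.0000, 0.0000, 0.0000, 1.0000)
After 1 day: (0.3800, 0.2000, 0.2400, 0.1800)
After 2 days: (0.3112, 0.2092, 0.2492, 0.2304)
After 3 days: (0.3116, 0.2113, 0.2478, 0.2293)
P(in Surplus after 3 days) = 0.2113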